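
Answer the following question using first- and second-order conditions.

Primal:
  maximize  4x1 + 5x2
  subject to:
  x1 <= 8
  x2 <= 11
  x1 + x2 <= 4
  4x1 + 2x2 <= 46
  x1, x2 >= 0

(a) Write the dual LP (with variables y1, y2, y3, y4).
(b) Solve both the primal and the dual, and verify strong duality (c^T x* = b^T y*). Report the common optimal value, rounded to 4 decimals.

The standard primal-dual pair for 'max c^T x s.t. A x <= b, x >= 0' is:
  Dual:  min b^T y  s.t.  A^T y >= c,  y >= 0.

So the dual LP is:
  minimize  8y1 + 11y2 + 4y3 + 46y4
  subject to:
    y1 + y3 + 4y4 >= 4
    y2 + y3 + 2y4 >= 5
    y1, y2, y3, y4 >= 0

Solving the primal: x* = (0, 4).
  primal value c^T x* = 20.
Solving the dual: y* = (0, 0, 5, 0).
  dual value b^T y* = 20.
Strong duality: c^T x* = b^T y*. Confirmed.

20


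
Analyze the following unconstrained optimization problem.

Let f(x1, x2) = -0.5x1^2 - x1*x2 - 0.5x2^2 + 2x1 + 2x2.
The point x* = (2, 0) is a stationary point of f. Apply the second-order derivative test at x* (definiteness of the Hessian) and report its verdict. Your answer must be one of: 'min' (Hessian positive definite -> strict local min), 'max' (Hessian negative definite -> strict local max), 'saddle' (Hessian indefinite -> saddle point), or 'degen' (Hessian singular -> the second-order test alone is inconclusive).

Compute the Hessian H = grad^2 f:
  H = [[-1, -1], [-1, -1]]
Verify stationarity: grad f(x*) = H x* + g = (0, 0).
Eigenvalues of H: -2, 0.
H has a zero eigenvalue (singular; negative semidefinite but not definite), so H is neither positive definite, negative definite, nor indefinite. The second-order test alone is inconclusive -> degen.
(Indeed, f is constant along the null direction of H through x*, so x* is not a strict local extremum.)

degen


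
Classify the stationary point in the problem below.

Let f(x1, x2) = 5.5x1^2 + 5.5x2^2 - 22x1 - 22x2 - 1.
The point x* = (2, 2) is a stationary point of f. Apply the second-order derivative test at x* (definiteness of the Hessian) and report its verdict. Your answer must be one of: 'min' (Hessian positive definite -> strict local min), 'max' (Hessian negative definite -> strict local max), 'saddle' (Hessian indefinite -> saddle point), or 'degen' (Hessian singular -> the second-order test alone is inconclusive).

Compute the Hessian H = grad^2 f:
  H = [[11, 0], [0, 11]]
Verify stationarity: grad f(x*) = H x* + g = (0, 0).
Eigenvalues of H: 11, 11.
Both eigenvalues > 0, so H is positive definite -> x* is a strict local min.

min


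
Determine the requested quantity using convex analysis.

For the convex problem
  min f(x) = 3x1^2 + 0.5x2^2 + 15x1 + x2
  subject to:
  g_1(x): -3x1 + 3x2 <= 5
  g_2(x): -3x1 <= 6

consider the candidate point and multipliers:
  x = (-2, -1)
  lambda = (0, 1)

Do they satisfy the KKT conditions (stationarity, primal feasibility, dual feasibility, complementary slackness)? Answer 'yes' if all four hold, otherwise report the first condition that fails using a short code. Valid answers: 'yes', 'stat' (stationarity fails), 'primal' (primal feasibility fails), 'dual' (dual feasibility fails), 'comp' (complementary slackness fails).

Gradient of f: grad f(x) = Q x + c = (3, 0)
Constraint values g_i(x) = a_i^T x - b_i:
  g_1((-2, -1)) = -2
  g_2((-2, -1)) = 0
Stationarity residual: grad f(x) + sum_i lambda_i a_i = (0, 0)
  -> stationarity OK
Primal feasibility (all g_i <= 0): OK
Dual feasibility (all lambda_i >= 0): OK
Complementary slackness (lambda_i * g_i(x) = 0 for all i): OK

Verdict: yes, KKT holds.

yes


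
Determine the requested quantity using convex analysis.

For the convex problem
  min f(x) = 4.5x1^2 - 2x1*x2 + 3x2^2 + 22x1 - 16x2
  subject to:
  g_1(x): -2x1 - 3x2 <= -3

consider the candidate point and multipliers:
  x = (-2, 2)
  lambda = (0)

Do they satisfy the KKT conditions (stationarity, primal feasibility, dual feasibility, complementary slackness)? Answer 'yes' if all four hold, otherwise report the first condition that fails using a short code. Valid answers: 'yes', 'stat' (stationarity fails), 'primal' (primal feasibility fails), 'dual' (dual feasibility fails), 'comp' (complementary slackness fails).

Gradient of f: grad f(x) = Q x + c = (0, 0)
Constraint values g_i(x) = a_i^T x - b_i:
  g_1((-2, 2)) = 1
Stationarity residual: grad f(x) + sum_i lambda_i a_i = (0, 0)
  -> stationarity OK
Primal feasibility (all g_i <= 0): FAILS
Dual feasibility (all lambda_i >= 0): OK
Complementary slackness (lambda_i * g_i(x) = 0 for all i): OK

Verdict: the first failing condition is primal_feasibility -> primal.

primal


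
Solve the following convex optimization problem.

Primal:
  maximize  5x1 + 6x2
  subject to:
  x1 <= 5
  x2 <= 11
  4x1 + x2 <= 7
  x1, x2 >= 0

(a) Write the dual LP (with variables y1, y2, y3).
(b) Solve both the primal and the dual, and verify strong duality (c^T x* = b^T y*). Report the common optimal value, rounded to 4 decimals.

The standard primal-dual pair for 'max c^T x s.t. A x <= b, x >= 0' is:
  Dual:  min b^T y  s.t.  A^T y >= c,  y >= 0.

So the dual LP is:
  minimize  5y1 + 11y2 + 7y3
  subject to:
    y1 + 4y3 >= 5
    y2 + y3 >= 6
    y1, y2, y3 >= 0

Solving the primal: x* = (0, 7).
  primal value c^T x* = 42.
Solving the dual: y* = (0, 0, 6).
  dual value b^T y* = 42.
Strong duality: c^T x* = b^T y*. Confirmed.

42


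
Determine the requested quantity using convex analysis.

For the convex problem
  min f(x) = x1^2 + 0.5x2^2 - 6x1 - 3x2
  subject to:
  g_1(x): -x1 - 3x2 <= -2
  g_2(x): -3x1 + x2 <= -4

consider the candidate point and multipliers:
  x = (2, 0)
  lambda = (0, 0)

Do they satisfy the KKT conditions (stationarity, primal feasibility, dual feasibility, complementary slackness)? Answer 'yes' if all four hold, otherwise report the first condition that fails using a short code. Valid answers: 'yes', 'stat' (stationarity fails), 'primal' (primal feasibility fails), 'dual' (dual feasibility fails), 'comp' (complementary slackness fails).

Gradient of f: grad f(x) = Q x + c = (-2, -3)
Constraint values g_i(x) = a_i^T x - b_i:
  g_1((2, 0)) = 0
  g_2((2, 0)) = -2
Stationarity residual: grad f(x) + sum_i lambda_i a_i = (-2, -3)
  -> stationarity FAILS
Primal feasibility (all g_i <= 0): OK
Dual feasibility (all lambda_i >= 0): OK
Complementary slackness (lambda_i * g_i(x) = 0 for all i): OK

Verdict: the first failing condition is stationarity -> stat.

stat


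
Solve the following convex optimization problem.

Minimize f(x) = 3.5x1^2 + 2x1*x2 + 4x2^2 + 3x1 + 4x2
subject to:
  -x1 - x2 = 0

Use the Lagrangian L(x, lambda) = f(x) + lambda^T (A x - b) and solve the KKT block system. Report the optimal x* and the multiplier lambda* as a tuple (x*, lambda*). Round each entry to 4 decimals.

Form the Lagrangian:
  L(x, lambda) = (1/2) x^T Q x + c^T x + lambda^T (A x - b)
Stationarity (grad_x L = 0): Q x + c + A^T lambda = 0.
Primal feasibility: A x = b.

This gives the KKT block system:
  [ Q   A^T ] [ x     ]   [-c ]
  [ A    0  ] [ lambda ] = [ b ]

Solving the linear system:
  x*      = (0.0909, -0.0909)
  lambda* = (3.4545)
  f(x*)   = -0.0455

x* = (0.0909, -0.0909), lambda* = (3.4545)


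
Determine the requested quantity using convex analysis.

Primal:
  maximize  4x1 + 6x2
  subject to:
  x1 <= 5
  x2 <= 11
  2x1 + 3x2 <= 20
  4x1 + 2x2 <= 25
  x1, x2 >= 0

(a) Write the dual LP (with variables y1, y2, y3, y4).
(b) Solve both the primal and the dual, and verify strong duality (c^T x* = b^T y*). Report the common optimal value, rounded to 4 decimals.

The standard primal-dual pair for 'max c^T x s.t. A x <= b, x >= 0' is:
  Dual:  min b^T y  s.t.  A^T y >= c,  y >= 0.

So the dual LP is:
  minimize  5y1 + 11y2 + 20y3 + 25y4
  subject to:
    y1 + 2y3 + 4y4 >= 4
    y2 + 3y3 + 2y4 >= 6
    y1, y2, y3, y4 >= 0

Solving the primal: x* = (4.375, 3.75).
  primal value c^T x* = 40.
Solving the dual: y* = (0, 0, 2, 0).
  dual value b^T y* = 40.
Strong duality: c^T x* = b^T y*. Confirmed.

40


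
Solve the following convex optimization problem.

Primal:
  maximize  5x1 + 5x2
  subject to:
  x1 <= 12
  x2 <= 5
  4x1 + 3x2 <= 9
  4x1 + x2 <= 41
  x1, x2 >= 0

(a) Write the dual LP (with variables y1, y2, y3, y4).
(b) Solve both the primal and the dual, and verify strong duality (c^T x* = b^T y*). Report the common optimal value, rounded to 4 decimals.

The standard primal-dual pair for 'max c^T x s.t. A x <= b, x >= 0' is:
  Dual:  min b^T y  s.t.  A^T y >= c,  y >= 0.

So the dual LP is:
  minimize  12y1 + 5y2 + 9y3 + 41y4
  subject to:
    y1 + 4y3 + 4y4 >= 5
    y2 + 3y3 + y4 >= 5
    y1, y2, y3, y4 >= 0

Solving the primal: x* = (0, 3).
  primal value c^T x* = 15.
Solving the dual: y* = (0, 0, 1.6667, 0).
  dual value b^T y* = 15.
Strong duality: c^T x* = b^T y*. Confirmed.

15


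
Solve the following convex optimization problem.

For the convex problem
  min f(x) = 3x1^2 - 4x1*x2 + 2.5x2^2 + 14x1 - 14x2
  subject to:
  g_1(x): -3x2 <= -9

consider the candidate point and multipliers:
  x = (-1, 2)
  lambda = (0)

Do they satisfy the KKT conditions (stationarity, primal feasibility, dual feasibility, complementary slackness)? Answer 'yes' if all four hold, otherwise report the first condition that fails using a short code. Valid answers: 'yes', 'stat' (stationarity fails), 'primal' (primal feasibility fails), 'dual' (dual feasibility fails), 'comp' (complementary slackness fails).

Gradient of f: grad f(x) = Q x + c = (0, 0)
Constraint values g_i(x) = a_i^T x - b_i:
  g_1((-1, 2)) = 3
Stationarity residual: grad f(x) + sum_i lambda_i a_i = (0, 0)
  -> stationarity OK
Primal feasibility (all g_i <= 0): FAILS
Dual feasibility (all lambda_i >= 0): OK
Complementary slackness (lambda_i * g_i(x) = 0 for all i): OK

Verdict: the first failing condition is primal_feasibility -> primal.

primal


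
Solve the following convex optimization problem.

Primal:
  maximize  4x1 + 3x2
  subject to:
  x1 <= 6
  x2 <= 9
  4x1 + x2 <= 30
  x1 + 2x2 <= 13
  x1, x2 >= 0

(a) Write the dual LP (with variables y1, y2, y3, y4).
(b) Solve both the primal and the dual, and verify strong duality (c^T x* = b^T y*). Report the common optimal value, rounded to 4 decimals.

The standard primal-dual pair for 'max c^T x s.t. A x <= b, x >= 0' is:
  Dual:  min b^T y  s.t.  A^T y >= c,  y >= 0.

So the dual LP is:
  minimize  6y1 + 9y2 + 30y3 + 13y4
  subject to:
    y1 + 4y3 + y4 >= 4
    y2 + y3 + 2y4 >= 3
    y1, y2, y3, y4 >= 0

Solving the primal: x* = (6, 3.5).
  primal value c^T x* = 34.5.
Solving the dual: y* = (2.5, 0, 0, 1.5).
  dual value b^T y* = 34.5.
Strong duality: c^T x* = b^T y*. Confirmed.

34.5


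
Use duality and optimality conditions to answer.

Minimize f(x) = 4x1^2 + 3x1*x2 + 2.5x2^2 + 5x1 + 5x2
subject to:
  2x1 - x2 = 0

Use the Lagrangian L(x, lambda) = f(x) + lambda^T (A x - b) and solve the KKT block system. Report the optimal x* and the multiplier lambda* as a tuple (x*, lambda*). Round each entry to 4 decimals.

Form the Lagrangian:
  L(x, lambda) = (1/2) x^T Q x + c^T x + lambda^T (A x - b)
Stationarity (grad_x L = 0): Q x + c + A^T lambda = 0.
Primal feasibility: A x = b.

This gives the KKT block system:
  [ Q   A^T ] [ x     ]   [-c ]
  [ A    0  ] [ lambda ] = [ b ]

Solving the linear system:
  x*      = (-0.375, -0.75)
  lambda* = (0.125)
  f(x*)   = -2.8125

x* = (-0.375, -0.75), lambda* = (0.125)


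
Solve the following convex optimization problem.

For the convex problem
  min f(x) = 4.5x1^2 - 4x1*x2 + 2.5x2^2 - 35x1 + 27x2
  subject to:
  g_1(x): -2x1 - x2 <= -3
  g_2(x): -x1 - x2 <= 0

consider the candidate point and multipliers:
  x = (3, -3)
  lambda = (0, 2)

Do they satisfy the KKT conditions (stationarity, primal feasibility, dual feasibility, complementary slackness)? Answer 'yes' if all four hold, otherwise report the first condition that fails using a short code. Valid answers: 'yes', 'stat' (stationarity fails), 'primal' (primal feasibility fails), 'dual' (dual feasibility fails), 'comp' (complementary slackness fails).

Gradient of f: grad f(x) = Q x + c = (4, 0)
Constraint values g_i(x) = a_i^T x - b_i:
  g_1((3, -3)) = 0
  g_2((3, -3)) = 0
Stationarity residual: grad f(x) + sum_i lambda_i a_i = (2, -2)
  -> stationarity FAILS
Primal feasibility (all g_i <= 0): OK
Dual feasibility (all lambda_i >= 0): OK
Complementary slackness (lambda_i * g_i(x) = 0 for all i): OK

Verdict: the first failing condition is stationarity -> stat.

stat


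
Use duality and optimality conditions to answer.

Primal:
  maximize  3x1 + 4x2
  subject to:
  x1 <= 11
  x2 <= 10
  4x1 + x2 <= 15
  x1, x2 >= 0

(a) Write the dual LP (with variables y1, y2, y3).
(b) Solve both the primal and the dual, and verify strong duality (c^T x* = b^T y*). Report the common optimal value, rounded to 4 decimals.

The standard primal-dual pair for 'max c^T x s.t. A x <= b, x >= 0' is:
  Dual:  min b^T y  s.t.  A^T y >= c,  y >= 0.

So the dual LP is:
  minimize  11y1 + 10y2 + 15y3
  subject to:
    y1 + 4y3 >= 3
    y2 + y3 >= 4
    y1, y2, y3 >= 0

Solving the primal: x* = (1.25, 10).
  primal value c^T x* = 43.75.
Solving the dual: y* = (0, 3.25, 0.75).
  dual value b^T y* = 43.75.
Strong duality: c^T x* = b^T y*. Confirmed.

43.75


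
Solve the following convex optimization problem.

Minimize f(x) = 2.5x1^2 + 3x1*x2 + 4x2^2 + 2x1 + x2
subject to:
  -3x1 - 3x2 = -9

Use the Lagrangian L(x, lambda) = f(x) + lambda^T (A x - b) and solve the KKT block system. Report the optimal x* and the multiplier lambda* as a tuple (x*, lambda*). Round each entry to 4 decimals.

Form the Lagrangian:
  L(x, lambda) = (1/2) x^T Q x + c^T x + lambda^T (A x - b)
Stationarity (grad_x L = 0): Q x + c + A^T lambda = 0.
Primal feasibility: A x = b.

This gives the KKT block system:
  [ Q   A^T ] [ x     ]   [-c ]
  [ A    0  ] [ lambda ] = [ b ]

Solving the linear system:
  x*      = (2, 1)
  lambda* = (5)
  f(x*)   = 25

x* = (2, 1), lambda* = (5)


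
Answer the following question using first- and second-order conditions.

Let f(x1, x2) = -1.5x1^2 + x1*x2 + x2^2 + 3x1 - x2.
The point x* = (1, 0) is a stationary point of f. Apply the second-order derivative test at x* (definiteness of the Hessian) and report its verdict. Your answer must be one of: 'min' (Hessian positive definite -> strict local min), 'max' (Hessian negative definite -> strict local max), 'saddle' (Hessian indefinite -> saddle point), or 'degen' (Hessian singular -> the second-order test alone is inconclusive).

Compute the Hessian H = grad^2 f:
  H = [[-3, 1], [1, 2]]
Verify stationarity: grad f(x*) = H x* + g = (0, 0).
Eigenvalues of H: -3.1926, 2.1926.
Eigenvalues have mixed signs, so H is indefinite -> x* is a saddle point.

saddle


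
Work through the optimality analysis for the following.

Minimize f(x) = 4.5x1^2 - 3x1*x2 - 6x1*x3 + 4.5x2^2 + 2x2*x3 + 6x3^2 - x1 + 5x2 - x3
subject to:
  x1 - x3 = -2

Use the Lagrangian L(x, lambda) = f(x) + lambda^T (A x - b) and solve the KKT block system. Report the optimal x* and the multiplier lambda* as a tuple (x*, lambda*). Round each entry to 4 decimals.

Form the Lagrangian:
  L(x, lambda) = (1/2) x^T Q x + c^T x + lambda^T (A x - b)
Stationarity (grad_x L = 0): Q x + c + A^T lambda = 0.
Primal feasibility: A x = b.

This gives the KKT block system:
  [ Q   A^T ] [ x     ]   [-c ]
  [ A    0  ] [ lambda ] = [ b ]

Solving the linear system:
  x*      = (-1.2375, -1.1375, 0.7625)
  lambda* = (13.3)
  f(x*)   = 10.6938

x* = (-1.2375, -1.1375, 0.7625), lambda* = (13.3)


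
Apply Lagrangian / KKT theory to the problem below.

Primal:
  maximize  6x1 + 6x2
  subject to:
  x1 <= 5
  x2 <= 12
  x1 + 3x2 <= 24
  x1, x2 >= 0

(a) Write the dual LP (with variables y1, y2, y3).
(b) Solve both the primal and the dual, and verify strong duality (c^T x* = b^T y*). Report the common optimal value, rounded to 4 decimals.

The standard primal-dual pair for 'max c^T x s.t. A x <= b, x >= 0' is:
  Dual:  min b^T y  s.t.  A^T y >= c,  y >= 0.

So the dual LP is:
  minimize  5y1 + 12y2 + 24y3
  subject to:
    y1 + y3 >= 6
    y2 + 3y3 >= 6
    y1, y2, y3 >= 0

Solving the primal: x* = (5, 6.3333).
  primal value c^T x* = 68.
Solving the dual: y* = (4, 0, 2).
  dual value b^T y* = 68.
Strong duality: c^T x* = b^T y*. Confirmed.

68


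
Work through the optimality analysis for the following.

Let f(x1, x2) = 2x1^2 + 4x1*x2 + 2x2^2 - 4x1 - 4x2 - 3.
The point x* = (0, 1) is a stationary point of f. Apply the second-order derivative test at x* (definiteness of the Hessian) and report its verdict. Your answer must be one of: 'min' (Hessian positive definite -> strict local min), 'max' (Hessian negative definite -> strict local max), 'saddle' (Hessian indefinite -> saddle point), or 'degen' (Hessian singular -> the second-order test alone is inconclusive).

Compute the Hessian H = grad^2 f:
  H = [[4, 4], [4, 4]]
Verify stationarity: grad f(x*) = H x* + g = (0, 0).
Eigenvalues of H: 0, 8.
H has a zero eigenvalue (singular; positive semidefinite but not definite), so H is neither positive definite, negative definite, nor indefinite. The second-order test alone is inconclusive -> degen.
(Indeed, f is constant along the null direction of H through x*, so x* is not a strict local extremum.)

degen


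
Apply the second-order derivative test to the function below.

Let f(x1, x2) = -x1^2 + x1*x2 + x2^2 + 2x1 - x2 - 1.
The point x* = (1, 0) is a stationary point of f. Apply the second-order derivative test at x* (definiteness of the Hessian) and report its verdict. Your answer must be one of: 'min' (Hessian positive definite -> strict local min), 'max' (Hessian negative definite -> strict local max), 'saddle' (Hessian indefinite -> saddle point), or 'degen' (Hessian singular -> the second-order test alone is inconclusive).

Compute the Hessian H = grad^2 f:
  H = [[-2, 1], [1, 2]]
Verify stationarity: grad f(x*) = H x* + g = (0, 0).
Eigenvalues of H: -2.2361, 2.2361.
Eigenvalues have mixed signs, so H is indefinite -> x* is a saddle point.

saddle


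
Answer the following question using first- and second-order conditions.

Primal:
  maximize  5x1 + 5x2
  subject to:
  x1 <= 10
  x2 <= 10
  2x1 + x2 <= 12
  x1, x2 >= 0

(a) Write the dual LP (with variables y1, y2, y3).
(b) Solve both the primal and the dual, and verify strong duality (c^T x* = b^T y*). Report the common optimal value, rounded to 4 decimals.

The standard primal-dual pair for 'max c^T x s.t. A x <= b, x >= 0' is:
  Dual:  min b^T y  s.t.  A^T y >= c,  y >= 0.

So the dual LP is:
  minimize  10y1 + 10y2 + 12y3
  subject to:
    y1 + 2y3 >= 5
    y2 + y3 >= 5
    y1, y2, y3 >= 0

Solving the primal: x* = (1, 10).
  primal value c^T x* = 55.
Solving the dual: y* = (0, 2.5, 2.5).
  dual value b^T y* = 55.
Strong duality: c^T x* = b^T y*. Confirmed.

55


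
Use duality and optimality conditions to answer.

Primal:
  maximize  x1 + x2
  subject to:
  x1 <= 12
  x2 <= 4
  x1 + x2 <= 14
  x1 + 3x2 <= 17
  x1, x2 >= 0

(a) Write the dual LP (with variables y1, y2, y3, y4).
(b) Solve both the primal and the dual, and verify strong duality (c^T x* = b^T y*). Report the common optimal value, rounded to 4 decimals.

The standard primal-dual pair for 'max c^T x s.t. A x <= b, x >= 0' is:
  Dual:  min b^T y  s.t.  A^T y >= c,  y >= 0.

So the dual LP is:
  minimize  12y1 + 4y2 + 14y3 + 17y4
  subject to:
    y1 + y3 + y4 >= 1
    y2 + y3 + 3y4 >= 1
    y1, y2, y3, y4 >= 0

Solving the primal: x* = (12, 1.6667).
  primal value c^T x* = 13.6667.
Solving the dual: y* = (0.6667, 0, 0, 0.3333).
  dual value b^T y* = 13.6667.
Strong duality: c^T x* = b^T y*. Confirmed.

13.6667


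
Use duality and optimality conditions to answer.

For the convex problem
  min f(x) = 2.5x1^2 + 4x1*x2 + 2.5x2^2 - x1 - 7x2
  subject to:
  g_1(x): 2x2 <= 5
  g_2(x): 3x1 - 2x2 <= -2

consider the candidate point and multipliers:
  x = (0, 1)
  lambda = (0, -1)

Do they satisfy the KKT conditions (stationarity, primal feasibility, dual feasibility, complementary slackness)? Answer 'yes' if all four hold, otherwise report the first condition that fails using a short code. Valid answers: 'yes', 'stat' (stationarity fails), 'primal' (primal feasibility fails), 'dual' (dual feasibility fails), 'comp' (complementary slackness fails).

Gradient of f: grad f(x) = Q x + c = (3, -2)
Constraint values g_i(x) = a_i^T x - b_i:
  g_1((0, 1)) = -3
  g_2((0, 1)) = 0
Stationarity residual: grad f(x) + sum_i lambda_i a_i = (0, 0)
  -> stationarity OK
Primal feasibility (all g_i <= 0): OK
Dual feasibility (all lambda_i >= 0): FAILS
Complementary slackness (lambda_i * g_i(x) = 0 for all i): OK

Verdict: the first failing condition is dual_feasibility -> dual.

dual


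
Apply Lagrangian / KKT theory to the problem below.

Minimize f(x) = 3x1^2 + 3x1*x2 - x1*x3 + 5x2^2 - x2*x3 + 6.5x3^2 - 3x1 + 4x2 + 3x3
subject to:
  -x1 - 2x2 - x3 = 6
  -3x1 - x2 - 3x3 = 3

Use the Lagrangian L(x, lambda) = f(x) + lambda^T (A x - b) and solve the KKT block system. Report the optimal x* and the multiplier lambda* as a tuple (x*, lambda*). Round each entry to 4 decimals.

Form the Lagrangian:
  L(x, lambda) = (1/2) x^T Q x + c^T x + lambda^T (A x - b)
Stationarity (grad_x L = 0): Q x + c + A^T lambda = 0.
Primal feasibility: A x = b.

This gives the KKT block system:
  [ Q   A^T ] [ x     ]   [-c ]
  [ A    0  ] [ lambda ] = [ b ]

Solving the linear system:
  x*      = (0.8571, -3, -0.8571)
  lambda* = (-12.3429, 2.1143)
  f(x*)   = 25.2857

x* = (0.8571, -3, -0.8571), lambda* = (-12.3429, 2.1143)


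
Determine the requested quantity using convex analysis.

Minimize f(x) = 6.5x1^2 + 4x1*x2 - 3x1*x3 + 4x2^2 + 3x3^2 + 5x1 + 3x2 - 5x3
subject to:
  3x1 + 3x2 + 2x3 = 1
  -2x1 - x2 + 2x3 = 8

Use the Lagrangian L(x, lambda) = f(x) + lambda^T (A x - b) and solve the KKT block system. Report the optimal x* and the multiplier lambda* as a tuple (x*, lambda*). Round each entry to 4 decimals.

Form the Lagrangian:
  L(x, lambda) = (1/2) x^T Q x + c^T x + lambda^T (A x - b)
Stationarity (grad_x L = 0): Q x + c + A^T lambda = 0.
Primal feasibility: A x = b.

This gives the KKT block system:
  [ Q   A^T ] [ x     ]   [-c ]
  [ A    0  ] [ lambda ] = [ b ]

Solving the linear system:
  x*      = (-0.5344, -1.082, 2.9246)
  lambda* = (0.1796, -7.255)
  f(x*)   = 18.6596

x* = (-0.5344, -1.082, 2.9246), lambda* = (0.1796, -7.255)


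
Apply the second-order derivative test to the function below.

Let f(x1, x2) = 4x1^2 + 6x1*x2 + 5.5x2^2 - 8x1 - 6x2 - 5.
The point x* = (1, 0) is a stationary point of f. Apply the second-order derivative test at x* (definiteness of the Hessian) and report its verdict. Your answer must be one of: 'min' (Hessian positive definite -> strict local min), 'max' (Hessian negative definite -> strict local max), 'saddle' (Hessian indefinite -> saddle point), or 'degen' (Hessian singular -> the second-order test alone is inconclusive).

Compute the Hessian H = grad^2 f:
  H = [[8, 6], [6, 11]]
Verify stationarity: grad f(x*) = H x* + g = (0, 0).
Eigenvalues of H: 3.3153, 15.6847.
Both eigenvalues > 0, so H is positive definite -> x* is a strict local min.

min


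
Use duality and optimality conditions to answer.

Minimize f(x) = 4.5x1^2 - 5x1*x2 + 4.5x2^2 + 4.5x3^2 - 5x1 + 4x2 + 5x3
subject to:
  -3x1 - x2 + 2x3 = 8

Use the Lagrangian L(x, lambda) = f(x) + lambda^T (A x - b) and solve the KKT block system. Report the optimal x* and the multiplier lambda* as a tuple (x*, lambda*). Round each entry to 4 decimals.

Form the Lagrangian:
  L(x, lambda) = (1/2) x^T Q x + c^T x + lambda^T (A x - b)
Stationarity (grad_x L = 0): Q x + c + A^T lambda = 0.
Primal feasibility: A x = b.

This gives the KKT block system:
  [ Q   A^T ] [ x     ]   [-c ]
  [ A    0  ] [ lambda ] = [ b ]

Solving the linear system:
  x*      = (-1.8183, -1.8949, 0.3252)
  lambda* = (-3.9632)
  f(x*)   = 17.4214

x* = (-1.8183, -1.8949, 0.3252), lambda* = (-3.9632)


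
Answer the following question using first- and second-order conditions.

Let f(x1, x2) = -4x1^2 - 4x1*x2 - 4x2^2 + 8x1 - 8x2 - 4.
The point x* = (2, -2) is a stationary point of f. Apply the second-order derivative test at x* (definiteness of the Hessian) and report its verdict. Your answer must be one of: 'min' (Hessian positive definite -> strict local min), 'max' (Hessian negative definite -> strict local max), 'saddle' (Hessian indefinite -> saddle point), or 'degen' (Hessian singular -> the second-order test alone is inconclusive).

Compute the Hessian H = grad^2 f:
  H = [[-8, -4], [-4, -8]]
Verify stationarity: grad f(x*) = H x* + g = (0, 0).
Eigenvalues of H: -12, -4.
Both eigenvalues < 0, so H is negative definite -> x* is a strict local max.

max


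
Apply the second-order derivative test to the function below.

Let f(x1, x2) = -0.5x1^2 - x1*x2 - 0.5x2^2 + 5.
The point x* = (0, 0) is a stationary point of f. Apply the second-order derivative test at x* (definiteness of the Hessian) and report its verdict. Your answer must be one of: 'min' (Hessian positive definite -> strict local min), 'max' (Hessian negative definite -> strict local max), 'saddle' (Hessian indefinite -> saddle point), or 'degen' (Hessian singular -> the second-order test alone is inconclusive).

Compute the Hessian H = grad^2 f:
  H = [[-1, -1], [-1, -1]]
Verify stationarity: grad f(x*) = H x* + g = (0, 0).
Eigenvalues of H: -2, 0.
H has a zero eigenvalue (singular; negative semidefinite but not definite), so H is neither positive definite, negative definite, nor indefinite. The second-order test alone is inconclusive -> degen.
(Indeed, f is constant along the null direction of H through x*, so x* is not a strict local extremum.)

degen


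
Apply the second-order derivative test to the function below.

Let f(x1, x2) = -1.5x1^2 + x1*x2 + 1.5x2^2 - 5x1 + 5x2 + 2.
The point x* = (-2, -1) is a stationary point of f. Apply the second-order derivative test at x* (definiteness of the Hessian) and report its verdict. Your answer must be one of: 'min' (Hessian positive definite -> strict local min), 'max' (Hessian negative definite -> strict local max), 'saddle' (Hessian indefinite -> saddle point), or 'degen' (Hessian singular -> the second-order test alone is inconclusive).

Compute the Hessian H = grad^2 f:
  H = [[-3, 1], [1, 3]]
Verify stationarity: grad f(x*) = H x* + g = (0, 0).
Eigenvalues of H: -3.1623, 3.1623.
Eigenvalues have mixed signs, so H is indefinite -> x* is a saddle point.

saddle


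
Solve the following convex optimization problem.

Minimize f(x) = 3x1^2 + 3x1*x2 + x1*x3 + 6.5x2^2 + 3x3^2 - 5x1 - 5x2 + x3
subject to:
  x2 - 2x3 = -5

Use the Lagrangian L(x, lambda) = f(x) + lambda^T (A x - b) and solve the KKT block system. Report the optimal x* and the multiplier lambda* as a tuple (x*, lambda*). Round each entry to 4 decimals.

Form the Lagrangian:
  L(x, lambda) = (1/2) x^T Q x + c^T x + lambda^T (A x - b)
Stationarity (grad_x L = 0): Q x + c + A^T lambda = 0.
Primal feasibility: A x = b.

This gives the KKT block system:
  [ Q   A^T ] [ x     ]   [-c ]
  [ A    0  ] [ lambda ] = [ b ]

Solving the linear system:
  x*      = (0.6254, -0.3579, 2.3211)
  lambda* = (7.7759)
  f(x*)   = 19.9314

x* = (0.6254, -0.3579, 2.3211), lambda* = (7.7759)


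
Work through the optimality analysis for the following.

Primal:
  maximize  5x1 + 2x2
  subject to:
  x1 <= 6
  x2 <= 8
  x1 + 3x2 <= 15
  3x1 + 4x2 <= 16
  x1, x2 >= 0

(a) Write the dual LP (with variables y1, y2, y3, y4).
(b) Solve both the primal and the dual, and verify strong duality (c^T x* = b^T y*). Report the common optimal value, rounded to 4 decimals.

The standard primal-dual pair for 'max c^T x s.t. A x <= b, x >= 0' is:
  Dual:  min b^T y  s.t.  A^T y >= c,  y >= 0.

So the dual LP is:
  minimize  6y1 + 8y2 + 15y3 + 16y4
  subject to:
    y1 + y3 + 3y4 >= 5
    y2 + 3y3 + 4y4 >= 2
    y1, y2, y3, y4 >= 0

Solving the primal: x* = (5.3333, 0).
  primal value c^T x* = 26.6667.
Solving the dual: y* = (0, 0, 0, 1.6667).
  dual value b^T y* = 26.6667.
Strong duality: c^T x* = b^T y*. Confirmed.

26.6667


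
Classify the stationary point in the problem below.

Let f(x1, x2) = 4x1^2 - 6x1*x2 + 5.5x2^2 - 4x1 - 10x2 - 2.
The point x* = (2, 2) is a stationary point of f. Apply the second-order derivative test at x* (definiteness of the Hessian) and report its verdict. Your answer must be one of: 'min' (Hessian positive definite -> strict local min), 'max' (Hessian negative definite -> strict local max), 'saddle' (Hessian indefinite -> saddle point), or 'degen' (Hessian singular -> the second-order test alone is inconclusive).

Compute the Hessian H = grad^2 f:
  H = [[8, -6], [-6, 11]]
Verify stationarity: grad f(x*) = H x* + g = (0, 0).
Eigenvalues of H: 3.3153, 15.6847.
Both eigenvalues > 0, so H is positive definite -> x* is a strict local min.

min


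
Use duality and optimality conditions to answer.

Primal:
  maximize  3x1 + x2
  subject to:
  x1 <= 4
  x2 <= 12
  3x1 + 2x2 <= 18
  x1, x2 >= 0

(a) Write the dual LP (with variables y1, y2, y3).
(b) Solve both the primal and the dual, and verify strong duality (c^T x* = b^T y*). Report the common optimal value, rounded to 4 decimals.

The standard primal-dual pair for 'max c^T x s.t. A x <= b, x >= 0' is:
  Dual:  min b^T y  s.t.  A^T y >= c,  y >= 0.

So the dual LP is:
  minimize  4y1 + 12y2 + 18y3
  subject to:
    y1 + 3y3 >= 3
    y2 + 2y3 >= 1
    y1, y2, y3 >= 0

Solving the primal: x* = (4, 3).
  primal value c^T x* = 15.
Solving the dual: y* = (1.5, 0, 0.5).
  dual value b^T y* = 15.
Strong duality: c^T x* = b^T y*. Confirmed.

15


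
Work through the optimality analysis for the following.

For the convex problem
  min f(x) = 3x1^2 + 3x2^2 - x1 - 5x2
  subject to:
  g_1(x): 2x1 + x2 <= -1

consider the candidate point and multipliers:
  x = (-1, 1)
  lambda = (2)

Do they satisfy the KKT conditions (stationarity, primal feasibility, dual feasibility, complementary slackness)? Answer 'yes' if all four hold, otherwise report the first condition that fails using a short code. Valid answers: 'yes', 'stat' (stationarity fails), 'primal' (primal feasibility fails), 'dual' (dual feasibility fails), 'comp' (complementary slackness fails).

Gradient of f: grad f(x) = Q x + c = (-7, 1)
Constraint values g_i(x) = a_i^T x - b_i:
  g_1((-1, 1)) = 0
Stationarity residual: grad f(x) + sum_i lambda_i a_i = (-3, 3)
  -> stationarity FAILS
Primal feasibility (all g_i <= 0): OK
Dual feasibility (all lambda_i >= 0): OK
Complementary slackness (lambda_i * g_i(x) = 0 for all i): OK

Verdict: the first failing condition is stationarity -> stat.

stat


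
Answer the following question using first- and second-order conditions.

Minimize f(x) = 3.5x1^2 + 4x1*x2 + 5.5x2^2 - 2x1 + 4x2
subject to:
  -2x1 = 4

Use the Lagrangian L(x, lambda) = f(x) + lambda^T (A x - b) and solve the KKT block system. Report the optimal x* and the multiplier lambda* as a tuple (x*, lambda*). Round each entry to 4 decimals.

Form the Lagrangian:
  L(x, lambda) = (1/2) x^T Q x + c^T x + lambda^T (A x - b)
Stationarity (grad_x L = 0): Q x + c + A^T lambda = 0.
Primal feasibility: A x = b.

This gives the KKT block system:
  [ Q   A^T ] [ x     ]   [-c ]
  [ A    0  ] [ lambda ] = [ b ]

Solving the linear system:
  x*      = (-2, 0.3636)
  lambda* = (-7.2727)
  f(x*)   = 17.2727

x* = (-2, 0.3636), lambda* = (-7.2727)


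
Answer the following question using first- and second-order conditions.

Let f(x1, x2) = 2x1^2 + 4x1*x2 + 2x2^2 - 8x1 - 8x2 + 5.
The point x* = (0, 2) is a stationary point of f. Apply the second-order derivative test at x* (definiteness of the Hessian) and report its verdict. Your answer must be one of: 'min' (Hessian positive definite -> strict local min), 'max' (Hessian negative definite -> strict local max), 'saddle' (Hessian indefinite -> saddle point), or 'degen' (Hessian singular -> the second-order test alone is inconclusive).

Compute the Hessian H = grad^2 f:
  H = [[4, 4], [4, 4]]
Verify stationarity: grad f(x*) = H x* + g = (0, 0).
Eigenvalues of H: 0, 8.
H has a zero eigenvalue (singular; positive semidefinite but not definite), so H is neither positive definite, negative definite, nor indefinite. The second-order test alone is inconclusive -> degen.
(Indeed, f is constant along the null direction of H through x*, so x* is not a strict local extremum.)

degen


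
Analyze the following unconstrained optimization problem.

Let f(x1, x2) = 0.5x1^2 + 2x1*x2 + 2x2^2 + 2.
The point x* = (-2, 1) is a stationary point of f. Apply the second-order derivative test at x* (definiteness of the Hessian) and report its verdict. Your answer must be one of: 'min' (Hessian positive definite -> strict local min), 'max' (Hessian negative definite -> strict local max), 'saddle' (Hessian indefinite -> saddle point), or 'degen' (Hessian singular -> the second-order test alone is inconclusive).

Compute the Hessian H = grad^2 f:
  H = [[1, 2], [2, 4]]
Verify stationarity: grad f(x*) = H x* + g = (0, 0).
Eigenvalues of H: 0, 5.
H has a zero eigenvalue (singular; positive semidefinite but not definite), so H is neither positive definite, negative definite, nor indefinite. The second-order test alone is inconclusive -> degen.
(Indeed, f is constant along the null direction of H through x*, so x* is not a strict local extremum.)

degen


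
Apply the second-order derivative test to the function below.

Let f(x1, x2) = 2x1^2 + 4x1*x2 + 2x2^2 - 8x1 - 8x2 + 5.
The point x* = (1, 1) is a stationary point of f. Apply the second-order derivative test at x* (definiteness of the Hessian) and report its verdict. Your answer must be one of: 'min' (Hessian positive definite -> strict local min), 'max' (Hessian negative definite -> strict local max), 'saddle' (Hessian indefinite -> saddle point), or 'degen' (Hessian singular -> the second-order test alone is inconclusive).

Compute the Hessian H = grad^2 f:
  H = [[4, 4], [4, 4]]
Verify stationarity: grad f(x*) = H x* + g = (0, 0).
Eigenvalues of H: 0, 8.
H has a zero eigenvalue (singular; positive semidefinite but not definite), so H is neither positive definite, negative definite, nor indefinite. The second-order test alone is inconclusive -> degen.
(Indeed, f is constant along the null direction of H through x*, so x* is not a strict local extremum.)

degen


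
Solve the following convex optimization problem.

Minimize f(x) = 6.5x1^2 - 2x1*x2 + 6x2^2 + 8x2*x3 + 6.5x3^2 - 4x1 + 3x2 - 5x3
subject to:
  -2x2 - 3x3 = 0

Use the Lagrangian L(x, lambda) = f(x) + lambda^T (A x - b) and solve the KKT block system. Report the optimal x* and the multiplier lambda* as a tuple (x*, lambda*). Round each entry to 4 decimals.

Form the Lagrangian:
  L(x, lambda) = (1/2) x^T Q x + c^T x + lambda^T (A x - b)
Stationarity (grad_x L = 0): Q x + c + A^T lambda = 0.
Primal feasibility: A x = b.

This gives the KKT block system:
  [ Q   A^T ] [ x     ]   [-c ]
  [ A    0  ] [ lambda ] = [ b ]

Solving the linear system:
  x*      = (0.1784, -0.8405, 0.5603)
  lambda* = (-1.4799)
  f(x*)   = -3.0182

x* = (0.1784, -0.8405, 0.5603), lambda* = (-1.4799)


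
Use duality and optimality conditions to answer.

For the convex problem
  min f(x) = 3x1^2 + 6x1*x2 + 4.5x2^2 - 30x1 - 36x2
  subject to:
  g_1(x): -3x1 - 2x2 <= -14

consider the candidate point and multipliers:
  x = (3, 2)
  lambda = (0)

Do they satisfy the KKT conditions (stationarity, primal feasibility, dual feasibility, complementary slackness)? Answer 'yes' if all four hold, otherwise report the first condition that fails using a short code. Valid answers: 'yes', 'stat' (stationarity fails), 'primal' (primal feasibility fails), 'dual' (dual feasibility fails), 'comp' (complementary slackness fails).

Gradient of f: grad f(x) = Q x + c = (0, 0)
Constraint values g_i(x) = a_i^T x - b_i:
  g_1((3, 2)) = 1
Stationarity residual: grad f(x) + sum_i lambda_i a_i = (0, 0)
  -> stationarity OK
Primal feasibility (all g_i <= 0): FAILS
Dual feasibility (all lambda_i >= 0): OK
Complementary slackness (lambda_i * g_i(x) = 0 for all i): OK

Verdict: the first failing condition is primal_feasibility -> primal.

primal


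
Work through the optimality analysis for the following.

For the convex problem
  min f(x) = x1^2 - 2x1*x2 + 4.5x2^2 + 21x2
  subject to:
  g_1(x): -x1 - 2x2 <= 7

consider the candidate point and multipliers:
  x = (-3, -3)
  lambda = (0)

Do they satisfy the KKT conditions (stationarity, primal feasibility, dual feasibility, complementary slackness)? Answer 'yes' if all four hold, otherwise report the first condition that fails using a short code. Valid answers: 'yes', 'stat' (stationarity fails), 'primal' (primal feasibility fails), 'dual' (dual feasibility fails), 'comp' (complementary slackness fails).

Gradient of f: grad f(x) = Q x + c = (0, 0)
Constraint values g_i(x) = a_i^T x - b_i:
  g_1((-3, -3)) = 2
Stationarity residual: grad f(x) + sum_i lambda_i a_i = (0, 0)
  -> stationarity OK
Primal feasibility (all g_i <= 0): FAILS
Dual feasibility (all lambda_i >= 0): OK
Complementary slackness (lambda_i * g_i(x) = 0 for all i): OK

Verdict: the first failing condition is primal_feasibility -> primal.

primal


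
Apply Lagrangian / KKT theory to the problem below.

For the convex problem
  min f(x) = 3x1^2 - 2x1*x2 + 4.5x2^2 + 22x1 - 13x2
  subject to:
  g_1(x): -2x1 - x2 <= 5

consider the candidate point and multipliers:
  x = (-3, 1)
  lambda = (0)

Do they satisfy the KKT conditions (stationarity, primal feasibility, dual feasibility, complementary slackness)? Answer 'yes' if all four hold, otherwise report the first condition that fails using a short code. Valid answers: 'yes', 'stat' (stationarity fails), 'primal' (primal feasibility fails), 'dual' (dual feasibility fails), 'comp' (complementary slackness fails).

Gradient of f: grad f(x) = Q x + c = (2, 2)
Constraint values g_i(x) = a_i^T x - b_i:
  g_1((-3, 1)) = 0
Stationarity residual: grad f(x) + sum_i lambda_i a_i = (2, 2)
  -> stationarity FAILS
Primal feasibility (all g_i <= 0): OK
Dual feasibility (all lambda_i >= 0): OK
Complementary slackness (lambda_i * g_i(x) = 0 for all i): OK

Verdict: the first failing condition is stationarity -> stat.

stat


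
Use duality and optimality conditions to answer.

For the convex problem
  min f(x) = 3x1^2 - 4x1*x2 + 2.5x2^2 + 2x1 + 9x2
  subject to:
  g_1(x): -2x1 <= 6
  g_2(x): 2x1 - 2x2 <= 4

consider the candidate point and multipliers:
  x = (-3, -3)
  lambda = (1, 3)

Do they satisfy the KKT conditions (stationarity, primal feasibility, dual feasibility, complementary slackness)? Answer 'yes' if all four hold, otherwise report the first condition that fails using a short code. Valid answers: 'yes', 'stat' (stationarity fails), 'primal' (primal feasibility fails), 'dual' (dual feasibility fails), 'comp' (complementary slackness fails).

Gradient of f: grad f(x) = Q x + c = (-4, 6)
Constraint values g_i(x) = a_i^T x - b_i:
  g_1((-3, -3)) = 0
  g_2((-3, -3)) = -4
Stationarity residual: grad f(x) + sum_i lambda_i a_i = (0, 0)
  -> stationarity OK
Primal feasibility (all g_i <= 0): OK
Dual feasibility (all lambda_i >= 0): OK
Complementary slackness (lambda_i * g_i(x) = 0 for all i): FAILS

Verdict: the first failing condition is complementary_slackness -> comp.

comp


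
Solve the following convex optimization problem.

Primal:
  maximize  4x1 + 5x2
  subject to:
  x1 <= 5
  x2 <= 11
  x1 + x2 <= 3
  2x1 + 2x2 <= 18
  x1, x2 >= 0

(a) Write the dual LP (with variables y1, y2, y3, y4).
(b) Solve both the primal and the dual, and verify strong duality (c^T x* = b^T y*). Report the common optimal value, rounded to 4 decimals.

The standard primal-dual pair for 'max c^T x s.t. A x <= b, x >= 0' is:
  Dual:  min b^T y  s.t.  A^T y >= c,  y >= 0.

So the dual LP is:
  minimize  5y1 + 11y2 + 3y3 + 18y4
  subject to:
    y1 + y3 + 2y4 >= 4
    y2 + y3 + 2y4 >= 5
    y1, y2, y3, y4 >= 0

Solving the primal: x* = (0, 3).
  primal value c^T x* = 15.
Solving the dual: y* = (0, 0, 5, 0).
  dual value b^T y* = 15.
Strong duality: c^T x* = b^T y*. Confirmed.

15


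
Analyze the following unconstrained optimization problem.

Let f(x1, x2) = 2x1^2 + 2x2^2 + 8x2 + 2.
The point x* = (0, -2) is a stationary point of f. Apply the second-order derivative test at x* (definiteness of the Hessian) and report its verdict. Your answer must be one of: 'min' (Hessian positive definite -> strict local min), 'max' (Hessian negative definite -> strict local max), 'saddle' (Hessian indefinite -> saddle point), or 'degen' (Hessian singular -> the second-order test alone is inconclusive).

Compute the Hessian H = grad^2 f:
  H = [[4, 0], [0, 4]]
Verify stationarity: grad f(x*) = H x* + g = (0, 0).
Eigenvalues of H: 4, 4.
Both eigenvalues > 0, so H is positive definite -> x* is a strict local min.

min
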